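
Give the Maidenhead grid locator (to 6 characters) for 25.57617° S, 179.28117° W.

AG04ik

Add 180° to longitude and 90° to latitude: 0.7188, 64.4238.
Field: 0.7188/20 → 0 → A, 64.4238/10 → 6 → G; chars AG.
Square: 0.7188/2 → 0, 4.4238/1 → 4; chars 04.
Subsquare: 0.7188/0.0833333 → 8 → i, 0.4238/0.0416667 → 10 → k; chars ik.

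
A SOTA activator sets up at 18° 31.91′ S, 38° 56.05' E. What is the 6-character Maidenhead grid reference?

Add 180° to longitude and 90° to latitude: 218.9342, 71.4682.
Field: 218.9342/20 → 10 → K, 71.4682/10 → 7 → H; chars KH.
Square: 18.9342/2 → 9, 1.4682/1 → 1; chars 91.
Subsquare: 0.9342/0.0833333 → 11 → l, 0.4682/0.0416667 → 11 → l; chars ll.

KH91ll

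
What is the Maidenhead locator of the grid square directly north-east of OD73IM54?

Longitude extended square 5; +1 → 6.
Latitude extended square 4; +1 → 5.

OD73im65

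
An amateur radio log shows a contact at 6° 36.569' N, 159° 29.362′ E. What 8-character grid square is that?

Shift to the Maidenhead origin (180°W, 90°S): lon 339.48937, lat 96.60948.
Field (20°×10°, letters A–R): 339.48937/20 → 16 → Q, 96.60948/10 → 9 → J; chars QJ.
Square (2°×1°, digits 0–9): 19.48937/2 → 9, 6.60948/1 → 6; chars 96.
Subsquare (5′×2.5′, letters a–x): 1.48937/0.0833333 → 17 → r, 0.60948/0.0416667 → 14 → o; chars ro.
Extended square (30″×15″, digits 0–9): 0.07270/0.00833333 → 8, 0.02615/0.00416667 → 6; chars 86.

QJ96ro86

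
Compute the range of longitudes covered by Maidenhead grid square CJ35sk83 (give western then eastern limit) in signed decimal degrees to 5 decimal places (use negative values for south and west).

-132.43333, -132.42500

Field C=2, J=9: +2·20° lon, +9·10° lat → SW at lon -140°, lat 0°.
Square 3, 5: +3·2° lon, +5·1° lat → SW at lon -134°, lat 5°.
Subsquare s=18, k=10: +18·0.0833333° lon, +10·0.0416667° lat → SW at lon -132.5°, lat 5.41667°.
Extended square 8, 3: +8·0.00833333° lon, +3·0.00416667° lat → SW at lon -132.433°, lat 5.42917°.
Cell spans 0.00833333° lon × 0.00416667° lat.
west -132.43333, east -132.42500.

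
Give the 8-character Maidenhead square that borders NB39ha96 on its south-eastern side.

Longitude extended square 9; +1 → 10, wraps to 0, carry into subsquare.
Longitude subsquare h = 7; +1 → 8 = i.
Latitude extended square 6; −1 → 5.

NB39ia05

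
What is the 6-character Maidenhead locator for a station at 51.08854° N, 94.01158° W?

EO21xc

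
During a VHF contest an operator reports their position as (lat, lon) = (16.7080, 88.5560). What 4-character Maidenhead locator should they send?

Shift to the Maidenhead origin (180°W, 90°S): lon 268.56, lat 106.71.
Field (20°×10°, letters A–R): lon ⌊268.56/20⌋ = 13 → N; lat ⌊106.71/10⌋ = 10 → K.
Square (2°×1°, digits 0–9): lon ⌊8.56/2⌋ = 4; lat ⌊6.71/1⌋ = 6.

NK46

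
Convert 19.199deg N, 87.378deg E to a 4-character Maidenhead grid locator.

NK39

Shift to the Maidenhead origin (180°W, 90°S): lon 267.38, lat 109.20.
Field: 267.38/20 → 13 → N, 109.20/10 → 10 → K; chars NK.
Square: 7.38/2 → 3, 9.20/1 → 9; chars 39.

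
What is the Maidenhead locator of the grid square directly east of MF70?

Longitude square 7; +1 → 8.
The latitude characters are unchanged.

MF80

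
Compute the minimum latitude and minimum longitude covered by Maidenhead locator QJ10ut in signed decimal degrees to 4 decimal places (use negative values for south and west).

0.7917, 143.6667

Field Q=16, J=9: +16·20° lon, +9·10° lat → SW at lon 140°, lat 0°.
Square 1, 0: +1·2° lon, +0·1° lat → SW at lon 142°, lat 0°.
Subsquare u=20, t=19: +20·0.0833333° lon, +19·0.0416667° lat → SW at lon 143.667°, lat 0.791667°.
latitude 0.7917, longitude 143.6667.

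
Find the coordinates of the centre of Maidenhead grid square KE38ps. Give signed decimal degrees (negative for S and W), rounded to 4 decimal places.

-41.2292, 27.2917

Field K=10, E=4: +10·20° lon, +4·10° lat → SW at lon 20°, lat -50°.
Square 3, 8: +3·2° lon, +8·1° lat → SW at lon 26°, lat -42°.
Subsquare p=15, s=18: +15·0.0833333° lon, +18·0.0416667° lat → SW at lon 27.25°, lat -41.25°.
Cell spans 0.0833333° lon × 0.0416667° lat. Centre is SW corner plus half of each.
latitude -41.2292, longitude 27.2917.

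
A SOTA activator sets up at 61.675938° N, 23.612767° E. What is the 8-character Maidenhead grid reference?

Offset from 180°W / 90°S: lon 203.61277°, lat 151.67594°.
Field: lon ⌊203.61277/20⌋ = 10 → K; lat ⌊151.67594/10⌋ = 15 → P.
Square: lon ⌊3.61277/2⌋ = 1; lat ⌊1.67594/1⌋ = 1.
Subsquare: lon ⌊1.61277/0.0833333⌋ = 19 → t; lat ⌊0.67594/0.0416667⌋ = 16 → q.
Extended square: lon ⌊0.02943/0.00833333⌋ = 3; lat ⌊0.00927/0.00416667⌋ = 2.

KP11tq32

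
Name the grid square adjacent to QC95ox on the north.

QC96oa

Latitude subsquare x = 23; +1 → 24, wraps to 0 = a, carry into square.
Latitude square 5; +1 → 6.
The longitude characters are unchanged.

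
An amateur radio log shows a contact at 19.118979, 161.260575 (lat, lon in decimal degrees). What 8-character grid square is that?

RK09pc18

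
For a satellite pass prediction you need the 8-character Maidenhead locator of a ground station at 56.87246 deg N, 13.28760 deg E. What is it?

JO66pu49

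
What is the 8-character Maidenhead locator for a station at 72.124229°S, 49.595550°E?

Offset from 180°W / 90°S: lon 229.59555°, lat 17.87577°.
Field: lon ⌊229.59555/20⌋ = 11 → L; lat ⌊17.87577/10⌋ = 1 → B.
Square: lon ⌊9.59555/2⌋ = 4; lat ⌊7.87577/1⌋ = 7.
Subsquare: lon ⌊1.59555/0.0833333⌋ = 19 → t; lat ⌊0.87577/0.0416667⌋ = 21 → v.
Extended square: lon ⌊0.01222/0.00833333⌋ = 1; lat ⌊0.00077/0.00416667⌋ = 0.

LB47tv10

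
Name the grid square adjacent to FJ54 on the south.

Latitude square 4; −1 → 3.
The longitude characters are unchanged.

FJ53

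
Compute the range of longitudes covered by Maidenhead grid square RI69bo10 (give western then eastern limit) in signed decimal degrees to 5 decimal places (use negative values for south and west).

Field R=17, I=8: +17·20° lon, +8·10° lat → SW at lon 160°, lat -10°.
Square 6, 9: +6·2° lon, +9·1° lat → SW at lon 172°, lat -1°.
Subsquare b=1, o=14: +1·0.0833333° lon, +14·0.0416667° lat → SW at lon 172.083°, lat -0.416667°.
Extended square 1, 0: +1·0.00833333° lon, +0·0.00416667° lat → SW at lon 172.092°, lat -0.416667°.
Cell spans 0.00833333° lon × 0.00416667° lat.
west 172.09167, east 172.10000.

172.09167, 172.10000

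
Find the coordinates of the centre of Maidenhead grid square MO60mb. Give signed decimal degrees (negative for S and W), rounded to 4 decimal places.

50.0625, 73.0417

Field M=12, O=14: +12·20° lon, +14·10° lat → SW at lon 60°, lat 50°.
Square 6, 0: +6·2° lon, +0·1° lat → SW at lon 72°, lat 50°.
Subsquare m=12, b=1: +12·0.0833333° lon, +1·0.0416667° lat → SW at lon 73°, lat 50.0417°.
Cell spans 0.0833333° lon × 0.0416667° lat. Centre is SW corner plus half of each.
latitude 50.0625, longitude 73.0417.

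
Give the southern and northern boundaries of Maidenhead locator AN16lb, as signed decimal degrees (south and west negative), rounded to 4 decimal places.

Field A=0, N=13: +0·20° lon, +13·10° lat → SW at lon -180°, lat 40°.
Square 1, 6: +1·2° lon, +6·1° lat → SW at lon -178°, lat 46°.
Subsquare l=11, b=1: +11·0.0833333° lon, +1·0.0416667° lat → SW at lon -177.083°, lat 46.0417°.
Cell spans 0.0833333° lon × 0.0416667° lat.
south 46.0417, north 46.0833.

46.0417, 46.0833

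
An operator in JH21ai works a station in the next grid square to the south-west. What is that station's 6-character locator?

JH11xh

Longitude subsquare a = 0; −1 → -1, wraps to 23 = x, carry into square.
Longitude square 2; −1 → 1.
Latitude subsquare i = 8; −1 → 7 = h.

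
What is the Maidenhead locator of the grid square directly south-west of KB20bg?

KB20af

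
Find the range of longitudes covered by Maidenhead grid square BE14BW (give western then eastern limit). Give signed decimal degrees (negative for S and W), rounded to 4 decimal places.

-157.9167, -157.8333

Field B=1, E=4: +1·20° lon, +4·10° lat → SW at lon -160°, lat -50°.
Square 1, 4: +1·2° lon, +4·1° lat → SW at lon -158°, lat -46°.
Subsquare b=1, w=22: +1·0.0833333° lon, +22·0.0416667° lat → SW at lon -157.917°, lat -45.0833°.
Cell spans 0.0833333° lon × 0.0416667° lat.
west -157.9167, east -157.8333.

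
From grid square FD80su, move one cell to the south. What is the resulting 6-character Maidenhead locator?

FD80st

Latitude subsquare u = 20; −1 → 19 = t.
The longitude characters are unchanged.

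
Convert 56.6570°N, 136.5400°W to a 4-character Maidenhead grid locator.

Add 180° to longitude and 90° to latitude: 43.46, 146.66.
Field (20°×10°, letters A–R): lon ⌊43.46/20⌋ = 2 → C; lat ⌊146.66/10⌋ = 14 → O.
Square (2°×1°, digits 0–9): lon ⌊3.46/2⌋ = 1; lat ⌊6.66/1⌋ = 6.

CO16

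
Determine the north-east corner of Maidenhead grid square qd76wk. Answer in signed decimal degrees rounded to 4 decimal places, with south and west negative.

-53.5417, 155.9167

Field Q=16, D=3: +16·20° lon, +3·10° lat → SW at lon 140°, lat -60°.
Square 7, 6: +7·2° lon, +6·1° lat → SW at lon 154°, lat -54°.
Subsquare w=22, k=10: +22·0.0833333° lon, +10·0.0416667° lat → SW at lon 155.833°, lat -53.5833°.
Cell spans 0.0833333° lon × 0.0416667° lat. NE corner is SW corner plus one full cell.
latitude -53.5417, longitude 155.9167.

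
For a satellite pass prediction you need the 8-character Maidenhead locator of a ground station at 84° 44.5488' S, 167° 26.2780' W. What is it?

AA65gg71

Shift to the Maidenhead origin (180°W, 90°S): lon 12.56203, lat 5.25752.
Field: lon ⌊12.56203/20⌋ = 0 → A; lat ⌊5.25752/10⌋ = 0 → A.
Square: lon ⌊12.56203/2⌋ = 6; lat ⌊5.25752/1⌋ = 5.
Subsquare: lon ⌊0.56203/0.0833333⌋ = 6 → g; lat ⌊0.25752/0.0416667⌋ = 6 → g.
Extended square: lon ⌊0.06203/0.00833333⌋ = 7; lat ⌊0.00752/0.00416667⌋ = 1.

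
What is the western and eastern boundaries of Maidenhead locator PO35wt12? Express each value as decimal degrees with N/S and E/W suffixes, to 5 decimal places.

127.84167° E, 127.85000° E

Field P=15, O=14: +15·20° lon, +14·10° lat → SW at lon 120°, lat 50°.
Square 3, 5: +3·2° lon, +5·1° lat → SW at lon 126°, lat 55°.
Subsquare w=22, t=19: +22·0.0833333° lon, +19·0.0416667° lat → SW at lon 127.833°, lat 55.7917°.
Extended square 1, 2: +1·0.00833333° lon, +2·0.00416667° lat → SW at lon 127.842°, lat 55.8°.
Cell spans 0.00833333° lon × 0.00416667° lat.
west 127.84167° E, east 127.85000° E.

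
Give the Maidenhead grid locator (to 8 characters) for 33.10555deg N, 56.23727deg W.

GM13vc15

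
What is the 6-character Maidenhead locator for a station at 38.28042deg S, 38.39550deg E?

KF91er

Shift to the Maidenhead origin (180°W, 90°S): lon 218.3955, lat 51.7196.
Field: lon ⌊218.3955/20⌋ = 10 → K; lat ⌊51.7196/10⌋ = 5 → F.
Square: lon ⌊18.3955/2⌋ = 9; lat ⌊1.7196/1⌋ = 1.
Subsquare: lon ⌊0.3955/0.0833333⌋ = 4 → e; lat ⌊0.7196/0.0416667⌋ = 17 → r.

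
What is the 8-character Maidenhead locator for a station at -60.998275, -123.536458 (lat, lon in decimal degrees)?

CC89fa50

Shift to the Maidenhead origin (180°W, 90°S): lon 56.46354, lat 29.00173.
Field: 56.46354/20 → 2 → C, 29.00173/10 → 2 → C; chars CC.
Square: 16.46354/2 → 8, 9.00173/1 → 9; chars 89.
Subsquare: 0.46354/0.0833333 → 5 → f, 0.00173/0.0416667 → 0 → a; chars fa.
Extended square: 0.04688/0.00833333 → 5, 0.00173/0.00416667 → 0; chars 50.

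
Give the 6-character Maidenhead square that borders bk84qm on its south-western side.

BK84pl

Longitude subsquare q = 16; −1 → 15 = p.
Latitude subsquare m = 12; −1 → 11 = l.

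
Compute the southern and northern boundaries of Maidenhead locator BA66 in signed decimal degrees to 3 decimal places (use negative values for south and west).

Field B=1, A=0: +1·20° lon, +0·10° lat → SW at lon -160°, lat -90°.
Square 6, 6: +6·2° lon, +6·1° lat → SW at lon -148°, lat -84°.
Cell spans 2° lon × 1° lat.
south -84.000, north -83.000.

-84.000, -83.000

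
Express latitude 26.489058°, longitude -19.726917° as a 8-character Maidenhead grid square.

IL06dl27

Add 180° to longitude and 90° to latitude: 160.27308, 116.48906.
Field: lon ⌊160.27308/20⌋ = 8 → I; lat ⌊116.48906/10⌋ = 11 → L.
Square: lon ⌊0.27308/2⌋ = 0; lat ⌊6.48906/1⌋ = 6.
Subsquare: lon ⌊0.27308/0.0833333⌋ = 3 → d; lat ⌊0.48906/0.0416667⌋ = 11 → l.
Extended square: lon ⌊0.02308/0.00833333⌋ = 2; lat ⌊0.03072/0.00416667⌋ = 7.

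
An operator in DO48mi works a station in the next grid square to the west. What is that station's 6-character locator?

DO48li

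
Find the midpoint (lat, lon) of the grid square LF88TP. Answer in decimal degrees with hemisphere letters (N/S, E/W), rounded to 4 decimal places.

31.3542° S, 57.6250° E

Field L=11, F=5: +11·20° lon, +5·10° lat → SW at lon 40°, lat -40°.
Square 8, 8: +8·2° lon, +8·1° lat → SW at lon 56°, lat -32°.
Subsquare t=19, p=15: +19·0.0833333° lon, +15·0.0416667° lat → SW at lon 57.5833°, lat -31.375°.
Cell spans 0.0833333° lon × 0.0416667° lat. Centre is SW corner plus half of each.
latitude 31.3542° S, longitude 57.6250° E.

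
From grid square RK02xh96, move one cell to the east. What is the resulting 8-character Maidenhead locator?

RK12ah06

Longitude extended square 9; +1 → 10, wraps to 0, carry into subsquare.
Longitude subsquare x = 23; +1 → 24, wraps to 0 = a, carry into square.
Longitude square 0; +1 → 1.
The latitude characters are unchanged.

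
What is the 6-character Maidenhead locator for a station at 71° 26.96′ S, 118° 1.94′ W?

DB08xn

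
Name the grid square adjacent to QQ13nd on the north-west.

QQ13me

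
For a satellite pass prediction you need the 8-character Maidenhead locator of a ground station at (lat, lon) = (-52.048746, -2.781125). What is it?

Add 180° to longitude and 90° to latitude: 177.21887, 37.95125.
Field: lon ⌊177.21887/20⌋ = 8 → I; lat ⌊37.95125/10⌋ = 3 → D.
Square: lon ⌊17.21887/2⌋ = 8; lat ⌊7.95125/1⌋ = 7.
Subsquare: lon ⌊1.21887/0.0833333⌋ = 14 → o; lat ⌊0.95125/0.0416667⌋ = 22 → w.
Extended square: lon ⌊0.05221/0.00833333⌋ = 6; lat ⌊0.03459/0.00416667⌋ = 8.

ID87ow68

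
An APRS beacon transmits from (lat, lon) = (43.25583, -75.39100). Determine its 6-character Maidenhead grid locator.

Offset from 180°W / 90°S: lon 104.6090°, lat 133.2558°.
Field (20°×10°, letters A–R): lon ⌊104.6090/20⌋ = 5 → F; lat ⌊133.2558/10⌋ = 13 → N.
Square (2°×1°, digits 0–9): lon ⌊4.6090/2⌋ = 2; lat ⌊3.2558/1⌋ = 3.
Subsquare (5′×2.5′, letters a–x): lon ⌊0.6090/0.0833333⌋ = 7 → h; lat ⌊0.2558/0.0416667⌋ = 6 → g.

FN23hg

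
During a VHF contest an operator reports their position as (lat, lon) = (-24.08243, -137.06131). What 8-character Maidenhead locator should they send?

Shift to the Maidenhead origin (180°W, 90°S): lon 42.93869, lat 65.91757.
Field: lon ⌊42.93869/20⌋ = 2 → C; lat ⌊65.91757/10⌋ = 6 → G.
Square: lon ⌊2.93869/2⌋ = 1; lat ⌊5.91757/1⌋ = 5.
Subsquare: lon ⌊0.93869/0.0833333⌋ = 11 → l; lat ⌊0.91757/0.0416667⌋ = 22 → w.
Extended square: lon ⌊0.02202/0.00833333⌋ = 2; lat ⌊0.00090/0.00416667⌋ = 0.

CG15lw20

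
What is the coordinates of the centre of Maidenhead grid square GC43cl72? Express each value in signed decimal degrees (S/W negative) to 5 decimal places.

Field G=6, C=2: +6·20° lon, +2·10° lat → SW at lon -60°, lat -70°.
Square 4, 3: +4·2° lon, +3·1° lat → SW at lon -52°, lat -67°.
Subsquare c=2, l=11: +2·0.0833333° lon, +11·0.0416667° lat → SW at lon -51.8333°, lat -66.5417°.
Extended square 7, 2: +7·0.00833333° lon, +2·0.00416667° lat → SW at lon -51.775°, lat -66.5333°.
Cell spans 0.00833333° lon × 0.00416667° lat. Centre is SW corner plus half of each.
latitude -66.53125, longitude -51.77083.

-66.53125, -51.77083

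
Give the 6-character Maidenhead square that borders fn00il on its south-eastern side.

Longitude subsquare i = 8; +1 → 9 = j.
Latitude subsquare l = 11; −1 → 10 = k.

FN00jk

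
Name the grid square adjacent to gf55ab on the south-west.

Longitude subsquare a = 0; −1 → -1, wraps to 23 = x, carry into square.
Longitude square 5; −1 → 4.
Latitude subsquare b = 1; −1 → 0 = a.

GF45xa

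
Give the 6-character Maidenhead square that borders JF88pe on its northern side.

Latitude subsquare e = 4; +1 → 5 = f.
The longitude characters are unchanged.

JF88pf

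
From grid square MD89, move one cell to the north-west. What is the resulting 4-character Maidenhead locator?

ME70

Longitude square 8; −1 → 7.
Latitude square 9; +1 → 10, wraps to 0, carry into field.
Latitude field D = 3; +1 → 4 = E.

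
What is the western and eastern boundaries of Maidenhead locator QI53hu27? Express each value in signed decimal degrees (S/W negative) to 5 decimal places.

Field Q=16, I=8: +16·20° lon, +8·10° lat → SW at lon 140°, lat -10°.
Square 5, 3: +5·2° lon, +3·1° lat → SW at lon 150°, lat -7°.
Subsquare h=7, u=20: +7·0.0833333° lon, +20·0.0416667° lat → SW at lon 150.583°, lat -6.16667°.
Extended square 2, 7: +2·0.00833333° lon, +7·0.00416667° lat → SW at lon 150.6°, lat -6.1375°.
Cell spans 0.00833333° lon × 0.00416667° lat.
west 150.60000, east 150.60833.

150.60000, 150.60833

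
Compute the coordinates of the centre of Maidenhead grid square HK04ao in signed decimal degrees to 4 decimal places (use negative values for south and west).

14.6042, -39.9583

Field H=7, K=10: +7·20° lon, +10·10° lat → SW at lon -40°, lat 10°.
Square 0, 4: +0·2° lon, +4·1° lat → SW at lon -40°, lat 14°.
Subsquare a=0, o=14: +0·0.0833333° lon, +14·0.0416667° lat → SW at lon -40°, lat 14.5833°.
Cell spans 0.0833333° lon × 0.0416667° lat. Centre is SW corner plus half of each.
latitude 14.6042, longitude -39.9583.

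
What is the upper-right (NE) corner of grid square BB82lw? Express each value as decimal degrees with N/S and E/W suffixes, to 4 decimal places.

Field B=1, B=1: +1·20° lon, +1·10° lat → SW at lon -160°, lat -80°.
Square 8, 2: +8·2° lon, +2·1° lat → SW at lon -144°, lat -78°.
Subsquare l=11, w=22: +11·0.0833333° lon, +22·0.0416667° lat → SW at lon -143.083°, lat -77.0833°.
Cell spans 0.0833333° lon × 0.0416667° lat. NE corner is SW corner plus one full cell.
latitude 77.0417° S, longitude 143.0000° W.

77.0417° S, 143.0000° W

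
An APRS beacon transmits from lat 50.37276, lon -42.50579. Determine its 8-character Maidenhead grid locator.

GO80ri99

Offset from 180°W / 90°S: lon 137.49421°, lat 140.37276°.
Field: lon ⌊137.49421/20⌋ = 6 → G; lat ⌊140.37276/10⌋ = 14 → O.
Square: lon ⌊17.49421/2⌋ = 8; lat ⌊0.37276/1⌋ = 0.
Subsquare: lon ⌊1.49421/0.0833333⌋ = 17 → r; lat ⌊0.37276/0.0416667⌋ = 8 → i.
Extended square: lon ⌊0.07754/0.00833333⌋ = 9; lat ⌊0.03943/0.00416667⌋ = 9.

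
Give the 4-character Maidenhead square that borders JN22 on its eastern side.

Longitude square 2; +1 → 3.
The latitude characters are unchanged.

JN32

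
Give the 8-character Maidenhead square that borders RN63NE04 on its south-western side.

Longitude extended square 0; −1 → -1, wraps to 9, carry into subsquare.
Longitude subsquare n = 13; −1 → 12 = m.
Latitude extended square 4; −1 → 3.

RN63me93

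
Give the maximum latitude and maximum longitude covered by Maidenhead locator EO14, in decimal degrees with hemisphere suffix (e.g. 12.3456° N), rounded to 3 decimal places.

55.000° N, 96.000° W

Field E=4, O=14: +4·20° lon, +14·10° lat → SW at lon -100°, lat 50°.
Square 1, 4: +1·2° lon, +4·1° lat → SW at lon -98°, lat 54°.
Cell spans 2° lon × 1° lat. NE corner is SW corner plus one full cell.
latitude 55.000° N, longitude 96.000° W.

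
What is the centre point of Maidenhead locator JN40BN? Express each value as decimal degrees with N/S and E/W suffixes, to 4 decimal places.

Field J=9, N=13: +9·20° lon, +13·10° lat → SW at lon 0°, lat 40°.
Square 4, 0: +4·2° lon, +0·1° lat → SW at lon 8°, lat 40°.
Subsquare b=1, n=13: +1·0.0833333° lon, +13·0.0416667° lat → SW at lon 8.08333°, lat 40.5417°.
Cell spans 0.0833333° lon × 0.0416667° lat. Centre is SW corner plus half of each.
latitude 40.5625° N, longitude 8.1250° E.

40.5625° N, 8.1250° E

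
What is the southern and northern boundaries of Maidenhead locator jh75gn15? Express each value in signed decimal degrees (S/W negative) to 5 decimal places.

-14.43750, -14.43333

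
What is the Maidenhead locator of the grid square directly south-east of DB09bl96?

Longitude extended square 9; +1 → 10, wraps to 0, carry into subsquare.
Longitude subsquare b = 1; +1 → 2 = c.
Latitude extended square 6; −1 → 5.

DB09cl05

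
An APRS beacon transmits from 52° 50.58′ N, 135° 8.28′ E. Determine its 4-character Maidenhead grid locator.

PO72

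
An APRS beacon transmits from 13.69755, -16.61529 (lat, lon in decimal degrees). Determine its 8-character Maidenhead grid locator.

IK13qq67

Offset from 180°W / 90°S: lon 163.38471°, lat 103.69755°.
Field (20°×10°, letters A–R): 163.38471/20 → 8 → I, 103.69755/10 → 10 → K; chars IK.
Square (2°×1°, digits 0–9): 3.38471/2 → 1, 3.69755/1 → 3; chars 13.
Subsquare (5′×2.5′, letters a–x): 1.38471/0.0833333 → 16 → q, 0.69755/0.0416667 → 16 → q; chars qq.
Extended square (30″×15″, digits 0–9): 0.05138/0.00833333 → 6, 0.03088/0.00416667 → 7; chars 67.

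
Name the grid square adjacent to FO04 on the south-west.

Longitude square 0; −1 → -1, wraps to 9, carry into field.
Longitude field F = 5; −1 → 4 = E.
Latitude square 4; −1 → 3.

EO93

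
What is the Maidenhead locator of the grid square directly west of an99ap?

AN89xp

Longitude subsquare a = 0; −1 → -1, wraps to 23 = x, carry into square.
Longitude square 9; −1 → 8.
The latitude characters are unchanged.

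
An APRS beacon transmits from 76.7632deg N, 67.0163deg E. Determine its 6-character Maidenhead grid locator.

MQ36ms

Add 180° to longitude and 90° to latitude: 247.0163, 166.7632.
Field: lon ⌊247.0163/20⌋ = 12 → M; lat ⌊166.7632/10⌋ = 16 → Q.
Square: lon ⌊7.0163/2⌋ = 3; lat ⌊6.7632/1⌋ = 6.
Subsquare: lon ⌊1.0163/0.0833333⌋ = 12 → m; lat ⌊0.7632/0.0416667⌋ = 18 → s.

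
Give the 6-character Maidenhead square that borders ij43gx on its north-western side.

IJ44fa

Longitude subsquare g = 6; −1 → 5 = f.
Latitude subsquare x = 23; +1 → 24, wraps to 0 = a, carry into square.
Latitude square 3; +1 → 4.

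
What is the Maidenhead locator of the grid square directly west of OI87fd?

Longitude subsquare f = 5; −1 → 4 = e.
The latitude characters are unchanged.

OI87ed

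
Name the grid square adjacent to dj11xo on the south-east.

Longitude subsquare x = 23; +1 → 24, wraps to 0 = a, carry into square.
Longitude square 1; +1 → 2.
Latitude subsquare o = 14; −1 → 13 = n.

DJ21an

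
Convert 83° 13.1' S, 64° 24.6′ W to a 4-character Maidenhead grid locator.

FA76

Add 180° to longitude and 90° to latitude: 115.59, 6.78.
Field (20°×10°, letters A–R): lon ⌊115.59/20⌋ = 5 → F; lat ⌊6.78/10⌋ = 0 → A.
Square (2°×1°, digits 0–9): lon ⌊15.59/2⌋ = 7; lat ⌊6.78/1⌋ = 6.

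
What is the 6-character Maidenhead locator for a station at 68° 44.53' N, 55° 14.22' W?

Offset from 180°W / 90°S: lon 124.7630°, lat 158.7422°.
Field: 124.7630/20 → 6 → G, 158.7422/10 → 15 → P; chars GP.
Square: 4.7630/2 → 2, 8.7422/1 → 8; chars 28.
Subsquare: 0.7630/0.0833333 → 9 → j, 0.7422/0.0416667 → 17 → r; chars jr.

GP28jr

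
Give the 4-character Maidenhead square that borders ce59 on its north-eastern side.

CF60

Longitude square 5; +1 → 6.
Latitude square 9; +1 → 10, wraps to 0, carry into field.
Latitude field E = 4; +1 → 5 = F.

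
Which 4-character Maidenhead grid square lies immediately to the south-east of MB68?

MB77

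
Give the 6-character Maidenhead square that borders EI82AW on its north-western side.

Longitude subsquare a = 0; −1 → -1, wraps to 23 = x, carry into square.
Longitude square 8; −1 → 7.
Latitude subsquare w = 22; +1 → 23 = x.

EI72xx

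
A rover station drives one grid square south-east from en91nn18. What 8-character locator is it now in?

Longitude extended square 1; +1 → 2.
Latitude extended square 8; −1 → 7.

EN91nn27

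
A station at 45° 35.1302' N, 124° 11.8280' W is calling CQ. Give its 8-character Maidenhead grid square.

CN75vo60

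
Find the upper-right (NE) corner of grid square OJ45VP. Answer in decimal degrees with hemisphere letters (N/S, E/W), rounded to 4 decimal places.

Field O=14, J=9: +14·20° lon, +9·10° lat → SW at lon 100°, lat 0°.
Square 4, 5: +4·2° lon, +5·1° lat → SW at lon 108°, lat 5°.
Subsquare v=21, p=15: +21·0.0833333° lon, +15·0.0416667° lat → SW at lon 109.75°, lat 5.625°.
Cell spans 0.0833333° lon × 0.0416667° lat. NE corner is SW corner plus one full cell.
latitude 5.6667° N, longitude 109.8333° E.

5.6667° N, 109.8333° E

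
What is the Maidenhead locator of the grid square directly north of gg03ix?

GG04ia

Latitude subsquare x = 23; +1 → 24, wraps to 0 = a, carry into square.
Latitude square 3; +1 → 4.
The longitude characters are unchanged.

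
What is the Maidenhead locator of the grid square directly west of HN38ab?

Longitude subsquare a = 0; −1 → -1, wraps to 23 = x, carry into square.
Longitude square 3; −1 → 2.
The latitude characters are unchanged.

HN28xb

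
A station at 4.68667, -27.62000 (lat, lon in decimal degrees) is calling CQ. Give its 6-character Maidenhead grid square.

HJ64eq

Shift to the Maidenhead origin (180°W, 90°S): lon 152.3800, lat 94.6867.
Field: 152.3800/20 → 7 → H, 94.6867/10 → 9 → J; chars HJ.
Square: 12.3800/2 → 6, 4.6867/1 → 4; chars 64.
Subsquare: 0.3800/0.0833333 → 4 → e, 0.6867/0.0416667 → 16 → q; chars eq.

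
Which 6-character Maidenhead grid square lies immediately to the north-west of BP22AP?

Longitude subsquare a = 0; −1 → -1, wraps to 23 = x, carry into square.
Longitude square 2; −1 → 1.
Latitude subsquare p = 15; +1 → 16 = q.

BP12xq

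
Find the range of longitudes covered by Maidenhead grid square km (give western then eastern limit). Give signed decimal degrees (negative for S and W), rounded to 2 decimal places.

Field K=10, M=12: +10·20° lon, +12·10° lat → SW at lon 20°, lat 30°.
Cell spans 20° lon × 10° lat.
west 20.00, east 40.00.

20.00, 40.00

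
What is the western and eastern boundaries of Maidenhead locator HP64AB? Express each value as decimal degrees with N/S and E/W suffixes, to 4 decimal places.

28.0000° W, 27.9167° W

Field H=7, P=15: +7·20° lon, +15·10° lat → SW at lon -40°, lat 60°.
Square 6, 4: +6·2° lon, +4·1° lat → SW at lon -28°, lat 64°.
Subsquare a=0, b=1: +0·0.0833333° lon, +1·0.0416667° lat → SW at lon -28°, lat 64.0417°.
Cell spans 0.0833333° lon × 0.0416667° lat.
west 28.0000° W, east 27.9167° W.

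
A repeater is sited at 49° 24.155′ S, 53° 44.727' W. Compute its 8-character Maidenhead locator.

GE30do03

Offset from 180°W / 90°S: lon 126.25455°, lat 40.59742°.
Field (20°×10°, letters A–R): lon ⌊126.25455/20⌋ = 6 → G; lat ⌊40.59742/10⌋ = 4 → E.
Square (2°×1°, digits 0–9): lon ⌊6.25455/2⌋ = 3; lat ⌊0.59742/1⌋ = 0.
Subsquare (5′×2.5′, letters a–x): lon ⌊0.25455/0.0833333⌋ = 3 → d; lat ⌊0.59742/0.0416667⌋ = 14 → o.
Extended square (30″×15″, digits 0–9): lon ⌊0.00455/0.00833333⌋ = 0; lat ⌊0.01408/0.00416667⌋ = 3.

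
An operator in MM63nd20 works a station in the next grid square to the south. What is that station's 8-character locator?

MM63nc29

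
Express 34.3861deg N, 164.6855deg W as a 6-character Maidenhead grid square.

AM74pj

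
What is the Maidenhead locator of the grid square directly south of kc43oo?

Latitude subsquare o = 14; −1 → 13 = n.
The longitude characters are unchanged.

KC43on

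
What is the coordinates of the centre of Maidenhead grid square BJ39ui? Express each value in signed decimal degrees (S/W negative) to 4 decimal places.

9.3542, -152.2917

Field B=1, J=9: +1·20° lon, +9·10° lat → SW at lon -160°, lat 0°.
Square 3, 9: +3·2° lon, +9·1° lat → SW at lon -154°, lat 9°.
Subsquare u=20, i=8: +20·0.0833333° lon, +8·0.0416667° lat → SW at lon -152.333°, lat 9.33333°.
Cell spans 0.0833333° lon × 0.0416667° lat. Centre is SW corner plus half of each.
latitude 9.3542, longitude -152.2917.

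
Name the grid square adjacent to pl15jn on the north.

PL15jo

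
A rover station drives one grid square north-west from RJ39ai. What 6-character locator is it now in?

RJ29xj

Longitude subsquare a = 0; −1 → -1, wraps to 23 = x, carry into square.
Longitude square 3; −1 → 2.
Latitude subsquare i = 8; +1 → 9 = j.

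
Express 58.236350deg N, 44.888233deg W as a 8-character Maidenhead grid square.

Offset from 180°W / 90°S: lon 135.11177°, lat 148.23635°.
Field (20°×10°, letters A–R): lon ⌊135.11177/20⌋ = 6 → G; lat ⌊148.23635/10⌋ = 14 → O.
Square (2°×1°, digits 0–9): lon ⌊15.11177/2⌋ = 7; lat ⌊8.23635/1⌋ = 8.
Subsquare (5′×2.5′, letters a–x): lon ⌊1.11177/0.0833333⌋ = 13 → n; lat ⌊0.23635/0.0416667⌋ = 5 → f.
Extended square (30″×15″, digits 0–9): lon ⌊0.02843/0.00833333⌋ = 3; lat ⌊0.02802/0.00416667⌋ = 6.

GO78nf36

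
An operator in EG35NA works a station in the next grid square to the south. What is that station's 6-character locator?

EG34nx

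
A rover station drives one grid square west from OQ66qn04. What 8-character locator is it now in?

OQ66pn94

Longitude extended square 0; −1 → -1, wraps to 9, carry into subsquare.
Longitude subsquare q = 16; −1 → 15 = p.
The latitude characters are unchanged.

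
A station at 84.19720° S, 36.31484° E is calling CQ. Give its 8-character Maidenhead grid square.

Shift to the Maidenhead origin (180°W, 90°S): lon 216.31484, lat 5.80280.
Field (20°×10°, letters A–R): 216.31484/20 → 10 → K, 5.80280/10 → 0 → A; chars KA.
Square (2°×1°, digits 0–9): 16.31484/2 → 8, 5.80280/1 → 5; chars 85.
Subsquare (5′×2.5′, letters a–x): 0.31484/0.0833333 → 3 → d, 0.80280/0.0416667 → 19 → t; chars dt.
Extended square (30″×15″, digits 0–9): 0.06484/0.00833333 → 7, 0.01113/0.00416667 → 2; chars 72.

KA85dt72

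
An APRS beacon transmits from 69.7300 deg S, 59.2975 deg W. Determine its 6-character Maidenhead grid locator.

GC00ig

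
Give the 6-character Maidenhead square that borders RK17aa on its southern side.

Latitude subsquare a = 0; −1 → -1, wraps to 23 = x, carry into square.
Latitude square 7; −1 → 6.
The longitude characters are unchanged.

RK16ax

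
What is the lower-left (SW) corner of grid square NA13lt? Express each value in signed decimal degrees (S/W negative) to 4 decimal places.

Field N=13, A=0: +13·20° lon, +0·10° lat → SW at lon 80°, lat -90°.
Square 1, 3: +1·2° lon, +3·1° lat → SW at lon 82°, lat -87°.
Subsquare l=11, t=19: +11·0.0833333° lon, +19·0.0416667° lat → SW at lon 82.9167°, lat -86.2083°.
latitude -86.2083, longitude 82.9167.

-86.2083, 82.9167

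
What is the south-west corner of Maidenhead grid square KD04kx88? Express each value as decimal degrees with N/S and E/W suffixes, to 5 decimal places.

55.00833° S, 20.90000° E

Field K=10, D=3: +10·20° lon, +3·10° lat → SW at lon 20°, lat -60°.
Square 0, 4: +0·2° lon, +4·1° lat → SW at lon 20°, lat -56°.
Subsquare k=10, x=23: +10·0.0833333° lon, +23·0.0416667° lat → SW at lon 20.8333°, lat -55.0417°.
Extended square 8, 8: +8·0.00833333° lon, +8·0.00416667° lat → SW at lon 20.9°, lat -55.0083°.
latitude 55.00833° S, longitude 20.90000° E.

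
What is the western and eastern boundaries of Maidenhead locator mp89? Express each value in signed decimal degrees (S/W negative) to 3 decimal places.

Field M=12, P=15: +12·20° lon, +15·10° lat → SW at lon 60°, lat 60°.
Square 8, 9: +8·2° lon, +9·1° lat → SW at lon 76°, lat 69°.
Cell spans 2° lon × 1° lat.
west 76.000, east 78.000.

76.000, 78.000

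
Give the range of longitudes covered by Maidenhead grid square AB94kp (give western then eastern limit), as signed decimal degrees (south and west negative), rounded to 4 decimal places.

-161.1667, -161.0833

Field A=0, B=1: +0·20° lon, +1·10° lat → SW at lon -180°, lat -80°.
Square 9, 4: +9·2° lon, +4·1° lat → SW at lon -162°, lat -76°.
Subsquare k=10, p=15: +10·0.0833333° lon, +15·0.0416667° lat → SW at lon -161.167°, lat -75.375°.
Cell spans 0.0833333° lon × 0.0416667° lat.
west -161.1667, east -161.0833.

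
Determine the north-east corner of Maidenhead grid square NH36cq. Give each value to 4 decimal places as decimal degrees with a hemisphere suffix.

Field N=13, H=7: +13·20° lon, +7·10° lat → SW at lon 80°, lat -20°.
Square 3, 6: +3·2° lon, +6·1° lat → SW at lon 86°, lat -14°.
Subsquare c=2, q=16: +2·0.0833333° lon, +16·0.0416667° lat → SW at lon 86.1667°, lat -13.3333°.
Cell spans 0.0833333° lon × 0.0416667° lat. NE corner is SW corner plus one full cell.
latitude 13.2917° S, longitude 86.2500° E.

13.2917° S, 86.2500° E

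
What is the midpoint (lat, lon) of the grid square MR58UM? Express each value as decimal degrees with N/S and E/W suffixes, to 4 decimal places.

88.5208° N, 71.7083° E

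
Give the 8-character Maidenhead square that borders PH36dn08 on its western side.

PH36cn98

Longitude extended square 0; −1 → -1, wraps to 9, carry into subsquare.
Longitude subsquare d = 3; −1 → 2 = c.
The latitude characters are unchanged.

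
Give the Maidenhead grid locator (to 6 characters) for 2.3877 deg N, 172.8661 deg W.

AJ32nj

Offset from 180°W / 90°S: lon 7.1339°, lat 92.3877°.
Field: lon ⌊7.1339/20⌋ = 0 → A; lat ⌊92.3877/10⌋ = 9 → J.
Square: lon ⌊7.1339/2⌋ = 3; lat ⌊2.3877/1⌋ = 2.
Subsquare: lon ⌊1.1339/0.0833333⌋ = 13 → n; lat ⌊0.3877/0.0416667⌋ = 9 → j.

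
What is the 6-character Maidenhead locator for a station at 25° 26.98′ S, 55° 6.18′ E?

LG74nn

Offset from 180°W / 90°S: lon 235.1030°, lat 64.5503°.
Field: lon ⌊235.1030/20⌋ = 11 → L; lat ⌊64.5503/10⌋ = 6 → G.
Square: lon ⌊15.1030/2⌋ = 7; lat ⌊4.5503/1⌋ = 4.
Subsquare: lon ⌊1.1030/0.0833333⌋ = 13 → n; lat ⌊0.5503/0.0416667⌋ = 13 → n.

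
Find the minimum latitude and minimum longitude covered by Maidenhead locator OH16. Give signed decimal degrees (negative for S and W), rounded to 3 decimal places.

-14.000, 102.000

Field O=14, H=7: +14·20° lon, +7·10° lat → SW at lon 100°, lat -20°.
Square 1, 6: +1·2° lon, +6·1° lat → SW at lon 102°, lat -14°.
latitude -14.000, longitude 102.000.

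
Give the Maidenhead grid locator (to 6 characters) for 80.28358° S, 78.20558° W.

Add 180° to longitude and 90° to latitude: 101.7944, 9.7164.
Field (20°×10°, letters A–R): lon ⌊101.7944/20⌋ = 5 → F; lat ⌊9.7164/10⌋ = 0 → A.
Square (2°×1°, digits 0–9): lon ⌊1.7944/2⌋ = 0; lat ⌊9.7164/1⌋ = 9.
Subsquare (5′×2.5′, letters a–x): lon ⌊1.7944/0.0833333⌋ = 21 → v; lat ⌊0.7164/0.0416667⌋ = 17 → r.

FA09vr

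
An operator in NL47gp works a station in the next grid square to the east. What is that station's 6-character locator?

NL47hp

Longitude subsquare g = 6; +1 → 7 = h.
The latitude characters are unchanged.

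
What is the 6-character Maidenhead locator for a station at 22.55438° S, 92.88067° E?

Add 180° to longitude and 90° to latitude: 272.8807, 67.4456.
Field: 272.8807/20 → 13 → N, 67.4456/10 → 6 → G; chars NG.
Square: 12.8807/2 → 6, 7.4456/1 → 7; chars 67.
Subsquare: 0.8807/0.0833333 → 10 → k, 0.4456/0.0416667 → 10 → k; chars kk.

NG67kk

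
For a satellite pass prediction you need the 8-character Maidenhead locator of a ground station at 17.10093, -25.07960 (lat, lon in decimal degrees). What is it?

HK77lc04

Offset from 180°W / 90°S: lon 154.92040°, lat 107.10093°.
Field: 154.92040/20 → 7 → H, 107.10093/10 → 10 → K; chars HK.
Square: 14.92040/2 → 7, 7.10093/1 → 7; chars 77.
Subsquare: 0.92040/0.0833333 → 11 → l, 0.10093/0.0416667 → 2 → c; chars lc.
Extended square: 0.00373/0.00833333 → 0, 0.01760/0.00416667 → 4; chars 04.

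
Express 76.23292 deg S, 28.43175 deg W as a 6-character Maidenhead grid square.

Offset from 180°W / 90°S: lon 151.5683°, lat 13.7671°.
Field: 151.5683/20 → 7 → H, 13.7671/10 → 1 → B; chars HB.
Square: 11.5683/2 → 5, 3.7671/1 → 3; chars 53.
Subsquare: 1.5683/0.0833333 → 18 → s, 0.7671/0.0416667 → 18 → s; chars ss.

HB53ss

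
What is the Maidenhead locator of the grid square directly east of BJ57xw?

Longitude subsquare x = 23; +1 → 24, wraps to 0 = a, carry into square.
Longitude square 5; +1 → 6.
The latitude characters are unchanged.

BJ67aw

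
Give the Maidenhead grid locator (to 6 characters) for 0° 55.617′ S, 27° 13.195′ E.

KI39ob

Offset from 180°W / 90°S: lon 207.2199°, lat 89.0730°.
Field: lon ⌊207.2199/20⌋ = 10 → K; lat ⌊89.0730/10⌋ = 8 → I.
Square: lon ⌊7.2199/2⌋ = 3; lat ⌊9.0730/1⌋ = 9.
Subsquare: lon ⌊1.2199/0.0833333⌋ = 14 → o; lat ⌊0.0730/0.0416667⌋ = 1 → b.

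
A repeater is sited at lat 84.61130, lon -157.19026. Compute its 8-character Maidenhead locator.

Shift to the Maidenhead origin (180°W, 90°S): lon 22.80974, lat 174.61130.
Field (20°×10°, letters A–R): 22.80974/20 → 1 → B, 174.61130/10 → 17 → R; chars BR.
Square (2°×1°, digits 0–9): 2.80974/2 → 1, 4.61130/1 → 4; chars 14.
Subsquare (5′×2.5′, letters a–x): 0.80974/0.0833333 → 9 → j, 0.61130/0.0416667 → 14 → o; chars jo.
Extended square (30″×15″, digits 0–9): 0.05974/0.00833333 → 7, 0.02797/0.00416667 → 6; chars 76.

BR14jo76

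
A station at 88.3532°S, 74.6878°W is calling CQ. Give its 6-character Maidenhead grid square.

Add 180° to longitude and 90° to latitude: 105.3122, 1.6468.
Field: lon ⌊105.3122/20⌋ = 5 → F; lat ⌊1.6468/10⌋ = 0 → A.
Square: lon ⌊5.3122/2⌋ = 2; lat ⌊1.6468/1⌋ = 1.
Subsquare: lon ⌊1.3122/0.0833333⌋ = 15 → p; lat ⌊0.6468/0.0416667⌋ = 15 → p.

FA21pp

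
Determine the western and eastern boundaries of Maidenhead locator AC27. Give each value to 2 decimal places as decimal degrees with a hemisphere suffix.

Field A=0, C=2: +0·20° lon, +2·10° lat → SW at lon -180°, lat -70°.
Square 2, 7: +2·2° lon, +7·1° lat → SW at lon -176°, lat -63°.
Cell spans 2° lon × 1° lat.
west 176.00° W, east 174.00° W.

176.00° W, 174.00° W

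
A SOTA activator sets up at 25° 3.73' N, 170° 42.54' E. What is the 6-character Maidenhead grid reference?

RL55ib

Offset from 180°W / 90°S: lon 350.7090°, lat 115.0622°.
Field: lon ⌊350.7090/20⌋ = 17 → R; lat ⌊115.0622/10⌋ = 11 → L.
Square: lon ⌊10.7090/2⌋ = 5; lat ⌊5.0622/1⌋ = 5.
Subsquare: lon ⌊0.7090/0.0833333⌋ = 8 → i; lat ⌊0.0622/0.0416667⌋ = 1 → b.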